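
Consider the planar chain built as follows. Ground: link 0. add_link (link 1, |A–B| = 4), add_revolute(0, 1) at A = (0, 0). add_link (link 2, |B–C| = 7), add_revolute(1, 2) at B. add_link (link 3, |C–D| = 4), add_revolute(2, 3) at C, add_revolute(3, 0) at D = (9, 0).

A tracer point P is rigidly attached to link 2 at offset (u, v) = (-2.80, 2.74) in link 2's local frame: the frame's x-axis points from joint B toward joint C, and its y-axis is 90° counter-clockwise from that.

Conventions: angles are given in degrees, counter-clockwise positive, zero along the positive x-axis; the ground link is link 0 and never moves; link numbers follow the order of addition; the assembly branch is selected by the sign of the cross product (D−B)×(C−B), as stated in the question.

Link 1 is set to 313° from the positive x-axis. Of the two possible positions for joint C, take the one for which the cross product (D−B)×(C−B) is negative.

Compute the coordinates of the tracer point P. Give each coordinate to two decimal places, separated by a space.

A=(0,0), D=(9.00,0)
B = A + 4.00·(cos313°, sin313°) = (2.7280, -2.9254)
|BD| = 6.9207
circle(B,7.00) ∩ circle(D,4.00): a=5.8445, h=3.8525
  candidates: C₊=(6.3962,3.0365) cross=26.662; C₋=(9.6531,-3.9463) cross=-26.662
  branch - wants cross < 0 → take C=(9.6531,-3.9463) (cross=-26.662)
ex = (C−B)/|BC| = (0.9893,-0.1458); ey = (0.1458,0.9893)
P = B + -2.80·ex + 2.74·ey = (0.3575,0.1936)

0.36 0.19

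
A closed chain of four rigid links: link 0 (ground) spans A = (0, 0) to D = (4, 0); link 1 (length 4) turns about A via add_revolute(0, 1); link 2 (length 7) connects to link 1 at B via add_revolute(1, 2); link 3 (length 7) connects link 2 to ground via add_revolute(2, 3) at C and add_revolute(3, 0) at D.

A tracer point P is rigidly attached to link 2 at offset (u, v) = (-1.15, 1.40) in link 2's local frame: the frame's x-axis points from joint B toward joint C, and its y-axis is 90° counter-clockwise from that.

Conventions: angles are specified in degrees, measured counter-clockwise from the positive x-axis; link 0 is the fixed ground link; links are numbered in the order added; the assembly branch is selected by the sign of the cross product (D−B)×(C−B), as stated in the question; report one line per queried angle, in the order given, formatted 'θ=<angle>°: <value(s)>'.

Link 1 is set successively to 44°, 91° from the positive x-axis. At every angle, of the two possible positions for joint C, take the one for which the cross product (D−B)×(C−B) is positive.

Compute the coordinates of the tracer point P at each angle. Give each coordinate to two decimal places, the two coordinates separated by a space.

A=(0,0), D=(4.00,0)
θ=44°: B = A + 4.00·(cos44°, sin44°) = (2.8774, 2.7786)
θ=44°: |BD| = 2.9969
θ=44°: circle(B,7.00) ∩ circle(D,7.00): a=1.4984, h=6.8377
θ=44°:   candidates: C₊=(9.7785,3.9508) cross=20.492; C₋=(-2.9012,-1.1721) cross=-20.492
θ=44°:   branch + wants cross > 0 → take C=(9.7785,3.9508) (cross=20.492)
θ=44°: ex = (C−B)/|BC| = (0.9859,0.1674); ey = (-0.1674,0.9859)
θ=44°: P = B + -1.15·ex + 1.40·ey = (1.5092,3.9663)
θ=91°: B = A + 4.00·(cos91°, sin91°) = (-0.0698, 3.9994)
θ=91°: |BD| = 5.7060
θ=91°: circle(B,7.00) ∩ circle(D,7.00): a=2.8530, h=6.3922
θ=91°:   candidates: C₊=(6.4455,6.5589) cross=36.474; C₋=(-2.5153,-2.5596) cross=-36.474
θ=91°:   branch + wants cross > 0 → take C=(6.4455,6.5589) (cross=36.474)
θ=91°: ex = (C−B)/|BC| = (0.9308,0.3657); ey = (-0.3657,0.9308)
θ=91°: P = B + -1.15·ex + 1.40·ey = (-1.6521,4.8819)

θ=44°: 1.51 3.97
θ=91°: -1.65 4.88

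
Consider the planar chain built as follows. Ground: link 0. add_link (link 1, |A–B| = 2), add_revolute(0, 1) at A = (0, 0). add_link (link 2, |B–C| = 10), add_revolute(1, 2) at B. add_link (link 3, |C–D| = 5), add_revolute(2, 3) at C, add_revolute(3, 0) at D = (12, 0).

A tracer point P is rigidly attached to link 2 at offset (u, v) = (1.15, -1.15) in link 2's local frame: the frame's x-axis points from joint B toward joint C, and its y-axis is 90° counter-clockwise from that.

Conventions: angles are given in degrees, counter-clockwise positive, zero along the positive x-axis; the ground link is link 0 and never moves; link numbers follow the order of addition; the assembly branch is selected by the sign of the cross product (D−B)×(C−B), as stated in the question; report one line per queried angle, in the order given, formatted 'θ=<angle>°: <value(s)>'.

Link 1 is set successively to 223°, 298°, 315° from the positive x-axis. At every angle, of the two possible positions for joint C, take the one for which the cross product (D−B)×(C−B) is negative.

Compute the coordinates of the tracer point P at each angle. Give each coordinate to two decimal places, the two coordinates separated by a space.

A=(0,0), D=(12.00,0)
θ=223°: B = A + 2.00·(cos223°, sin223°) = (-1.4627, -1.3640)
θ=223°: |BD| = 13.5316
θ=223°: circle(B,10.00) ∩ circle(D,5.00): a=9.5371, h=3.0073
θ=223°:   candidates: C₊=(7.7227,2.5893) cross=40.693; C₋=(8.3290,-3.3946) cross=-40.693
θ=223°:   branch - wants cross < 0 → take C=(8.3290,-3.3946) (cross=-40.693)
θ=223°: ex = (C−B)/|BC| = (0.9792,-0.2031); ey = (0.2031,0.9792)
θ=223°: P = B + 1.15·ex + -1.15·ey = (-0.5702,-2.7236)
θ=298°: B = A + 2.00·(cos298°, sin298°) = (0.9389, -1.7659)
θ=298°: |BD| = 11.2011
θ=298°: circle(B,10.00) ∩ circle(D,5.00): a=8.9484, h=4.4638
θ=298°:   candidates: C₊=(9.0718,4.0528) cross=49.999; C₋=(10.4792,-4.7631) cross=-49.999
θ=298°:   branch - wants cross < 0 → take C=(10.4792,-4.7631) (cross=-49.999)
θ=298°: ex = (C−B)/|BC| = (0.9540,-0.2997); ey = (0.2997,0.9540)
θ=298°: P = B + 1.15·ex + -1.15·ey = (1.6914,-3.2077)
θ=315°: B = A + 2.00·(cos315°, sin315°) = (1.4142, -1.4142)
θ=315°: |BD| = 10.6798
θ=315°: circle(B,10.00) ∩ circle(D,5.00): a=8.8512, h=4.6536
θ=315°:   candidates: C₊=(9.5712,4.3705) cross=49.700; C₋=(10.8037,-4.8548) cross=-49.700
θ=315°:   branch - wants cross < 0 → take C=(10.8037,-4.8548) (cross=-49.700)
θ=315°: ex = (C−B)/|BC| = (0.9389,-0.3441); ey = (0.3441,0.9389)
θ=315°: P = B + 1.15·ex + -1.15·ey = (2.0983,-2.8897)

θ=223°: -0.57 -2.72
θ=298°: 1.69 -3.21
θ=315°: 2.10 -2.89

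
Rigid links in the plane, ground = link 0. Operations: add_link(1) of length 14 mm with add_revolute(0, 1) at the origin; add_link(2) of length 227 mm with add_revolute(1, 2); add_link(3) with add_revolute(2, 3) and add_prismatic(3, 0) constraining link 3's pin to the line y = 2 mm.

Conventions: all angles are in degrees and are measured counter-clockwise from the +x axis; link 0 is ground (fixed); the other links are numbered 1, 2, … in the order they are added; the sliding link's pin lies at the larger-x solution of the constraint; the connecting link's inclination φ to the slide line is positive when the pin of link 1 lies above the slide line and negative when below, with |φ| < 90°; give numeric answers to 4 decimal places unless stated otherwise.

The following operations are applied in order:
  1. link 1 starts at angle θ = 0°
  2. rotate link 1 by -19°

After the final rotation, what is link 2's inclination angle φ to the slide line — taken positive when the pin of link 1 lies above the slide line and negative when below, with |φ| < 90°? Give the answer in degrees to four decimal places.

geometry: r = 14 mm, L = 227 mm, e = 2 mm; θ starts at 0°
rotate link 1 by -19°: θ ← 0° -19° = -19°
h = r sin θ − e = -4.557954 − 2 = -6.557954
sin φ = h / L = -6.557954 / 227 = -0.02888967
φ = arcsin(-0.02888967) = -1.655486°

-1.6555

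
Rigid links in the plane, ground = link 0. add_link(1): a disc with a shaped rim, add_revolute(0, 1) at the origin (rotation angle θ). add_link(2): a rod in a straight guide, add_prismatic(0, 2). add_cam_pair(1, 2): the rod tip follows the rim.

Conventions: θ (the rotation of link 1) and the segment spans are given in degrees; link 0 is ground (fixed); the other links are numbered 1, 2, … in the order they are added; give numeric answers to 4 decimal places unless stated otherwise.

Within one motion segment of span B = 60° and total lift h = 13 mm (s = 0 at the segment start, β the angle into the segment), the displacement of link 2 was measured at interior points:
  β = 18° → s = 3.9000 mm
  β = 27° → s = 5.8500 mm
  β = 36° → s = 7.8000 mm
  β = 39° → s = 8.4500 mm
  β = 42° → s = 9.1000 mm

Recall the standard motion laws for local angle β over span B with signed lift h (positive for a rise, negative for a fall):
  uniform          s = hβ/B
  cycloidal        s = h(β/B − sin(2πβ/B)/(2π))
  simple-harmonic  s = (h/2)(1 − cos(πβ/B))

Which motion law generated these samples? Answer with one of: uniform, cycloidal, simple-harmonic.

candidates at β/B = r: uniform s = h·r (linear in β); cycloidal s = h·(r − sin(2πr)/(2π)); simple-harmonic s = (h/2)(1 − cos(πr))
β=18°: printed 3.9000 | uniform 3.9000, cycloidal 1.9323, simple-harmonic 2.6794
β=27°: printed 5.8500 | uniform 5.8500, cycloidal 5.2106, simple-harmonic 5.4832
β=36°: printed 7.8000 | uniform 7.8000, cycloidal 9.0161, simple-harmonic 8.5086
β=39°: printed 8.4500 | uniform 8.4500, cycloidal 10.1239, simple-harmonic 9.4509
β=42°: printed 9.1000 | uniform 9.1000, cycloidal 11.0677, simple-harmonic 10.3206
only one law matches every sample → uniform

uniform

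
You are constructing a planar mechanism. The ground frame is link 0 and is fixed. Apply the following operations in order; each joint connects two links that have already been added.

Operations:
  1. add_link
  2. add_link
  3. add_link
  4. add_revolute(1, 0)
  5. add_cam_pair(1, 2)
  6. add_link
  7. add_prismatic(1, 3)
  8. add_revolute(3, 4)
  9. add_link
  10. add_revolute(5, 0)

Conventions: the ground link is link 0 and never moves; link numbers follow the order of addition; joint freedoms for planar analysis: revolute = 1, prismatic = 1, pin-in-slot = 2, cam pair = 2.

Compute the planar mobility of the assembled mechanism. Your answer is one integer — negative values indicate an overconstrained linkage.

(L,J1,J2)=(1,0,0); link0 fixed
link1: (2,0,0)
link2: (3,0,0)
link3: (4,0,0)
R 1-0 [J1]: (4,1,0)
C 1-2 [J2]: (4,1,1)
link4: (5,1,1)
P 1-3 [J1]: (5,2,1)
R 3-4 [J1]: (5,3,1)
link5: (6,3,1)
R 5-0 [J1]: (6,4,1)
Grübler: 3·5 − 2·4 − 1 = 6

M = 6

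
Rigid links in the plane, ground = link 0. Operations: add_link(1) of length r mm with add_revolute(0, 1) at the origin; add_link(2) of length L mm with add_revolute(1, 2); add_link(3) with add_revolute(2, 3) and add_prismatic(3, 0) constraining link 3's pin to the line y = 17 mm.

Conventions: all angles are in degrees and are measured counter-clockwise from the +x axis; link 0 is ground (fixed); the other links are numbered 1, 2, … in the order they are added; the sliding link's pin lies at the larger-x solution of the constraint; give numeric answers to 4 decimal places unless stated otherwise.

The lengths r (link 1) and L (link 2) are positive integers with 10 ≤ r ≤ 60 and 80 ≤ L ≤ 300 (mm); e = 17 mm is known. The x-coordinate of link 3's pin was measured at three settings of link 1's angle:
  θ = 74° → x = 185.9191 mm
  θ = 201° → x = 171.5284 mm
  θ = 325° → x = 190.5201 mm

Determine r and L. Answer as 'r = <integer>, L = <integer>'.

constraint per measurement: (x − r cos θ)² + (r sin θ − e)² = L²
subtracting the θ₁ and θ₂ equations cancels the r² and L² terms:
r = (x₁² − x₂²) / (2[(x₁cos θ₁ + e sin θ₁) − (x₂cos θ₂ + e sin θ₂)]) = 11.0000 → r = 11
L² = (x₁ − r cos θ₁)² + (r sin θ₁ − e)² = 33488.9824 → L = 183.0000 → L = 183
check at θ₃=325°: x = 190.5201 (printed 190.5201) ✓

r = 11, L = 183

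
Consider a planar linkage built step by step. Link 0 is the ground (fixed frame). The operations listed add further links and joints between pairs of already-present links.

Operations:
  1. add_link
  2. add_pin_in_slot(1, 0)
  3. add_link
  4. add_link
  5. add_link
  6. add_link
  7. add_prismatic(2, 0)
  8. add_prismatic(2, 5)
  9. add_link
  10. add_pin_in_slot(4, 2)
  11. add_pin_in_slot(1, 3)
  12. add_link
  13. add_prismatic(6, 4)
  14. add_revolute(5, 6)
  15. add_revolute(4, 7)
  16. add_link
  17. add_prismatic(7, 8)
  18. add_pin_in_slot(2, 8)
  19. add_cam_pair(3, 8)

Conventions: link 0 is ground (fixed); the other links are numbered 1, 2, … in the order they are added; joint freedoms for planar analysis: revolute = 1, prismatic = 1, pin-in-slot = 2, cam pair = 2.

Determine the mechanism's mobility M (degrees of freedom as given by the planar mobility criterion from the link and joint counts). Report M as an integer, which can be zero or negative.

(L,J1,J2)=(1,0,0); link0 fixed
link1: (2,0,0)
PS 1-0 [J2]: (2,0,1)
link2: (3,0,1)
link3: (4,0,1)
link4: (5,0,1)
link5: (6,0,1)
P 2-0 [J1]: (6,1,1)
P 2-5 [J1]: (6,2,1)
link6: (7,2,1)
PS 4-2 [J2]: (7,2,2)
PS 1-3 [J2]: (7,2,3)
link7: (8,2,3)
P 6-4 [J1]: (8,3,3)
R 5-6 [J1]: (8,4,3)
R 4-7 [J1]: (8,5,3)
link8: (9,5,3)
P 7-8 [J1]: (9,6,3)
PS 2-8 [J2]: (9,6,4)
C 3-8 [J2]: (9,6,5)
Grübler: 3·8 − 2·6 − 5 = 7

M = 7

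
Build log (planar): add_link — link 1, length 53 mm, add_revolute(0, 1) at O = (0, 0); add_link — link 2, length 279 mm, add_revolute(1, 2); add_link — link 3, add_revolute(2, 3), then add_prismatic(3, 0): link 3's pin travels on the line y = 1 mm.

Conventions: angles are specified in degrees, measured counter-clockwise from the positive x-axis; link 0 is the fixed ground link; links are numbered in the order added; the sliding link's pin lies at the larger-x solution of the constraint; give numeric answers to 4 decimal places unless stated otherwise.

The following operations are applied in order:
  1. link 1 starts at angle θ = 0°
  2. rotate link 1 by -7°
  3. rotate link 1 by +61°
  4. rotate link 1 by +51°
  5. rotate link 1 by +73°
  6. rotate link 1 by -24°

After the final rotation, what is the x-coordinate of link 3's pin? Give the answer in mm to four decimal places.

geometry: r = 53 mm, L = 279 mm, e = 1 mm; θ starts at 0°
rotate link 1 by -7°: θ ← 0° -7° = -7°
rotate link 1 by +61°: θ ← -7° +61° = 54°
rotate link 1 by +51°: θ ← 54° +51° = 105°
rotate link 1 by +73°: θ ← 105° +73° = 178°
rotate link 1 by -24°: θ ← 178° -24° = 154°
crank pin P = (r cos θ, r sin θ) = (-47.636084, 23.233671)
h = r sin θ − e = 23.233671 − 1 = 22.233671
x = r cos θ + √(L² − h²) = -47.636084 + 278.112682 = 230.476598

230.4766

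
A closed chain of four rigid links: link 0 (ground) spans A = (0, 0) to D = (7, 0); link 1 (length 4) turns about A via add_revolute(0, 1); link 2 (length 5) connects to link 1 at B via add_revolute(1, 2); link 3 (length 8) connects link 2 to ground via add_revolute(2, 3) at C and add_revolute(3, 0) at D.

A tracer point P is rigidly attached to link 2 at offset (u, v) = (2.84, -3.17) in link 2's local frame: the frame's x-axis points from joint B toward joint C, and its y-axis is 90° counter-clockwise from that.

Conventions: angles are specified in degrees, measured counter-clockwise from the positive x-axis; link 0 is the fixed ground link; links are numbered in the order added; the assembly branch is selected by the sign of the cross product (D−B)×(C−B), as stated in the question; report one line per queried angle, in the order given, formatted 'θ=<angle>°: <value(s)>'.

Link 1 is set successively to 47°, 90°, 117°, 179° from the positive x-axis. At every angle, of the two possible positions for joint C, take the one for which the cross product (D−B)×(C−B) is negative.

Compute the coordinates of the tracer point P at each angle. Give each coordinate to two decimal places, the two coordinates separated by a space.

A=(0,0), D=(7.00,0)
θ=47°: B = A + 4.00·(cos47°, sin47°) = (2.7280, 2.9254)
θ=47°: |BD| = 5.1777
θ=47°: circle(B,5.00) ∩ circle(D,8.00): a=-1.1774, h=4.8594
θ=47°:   candidates: C₊=(4.5022,7.6001) cross=25.160; C₋=(-0.9890,-0.4188) cross=-25.160
θ=47°:   branch - wants cross < 0 → take C=(-0.9890,-0.4188) (cross=-25.160)
θ=47°: ex = (C−B)/|BC| = (-0.7434,-0.6688); ey = (0.6688,-0.7434)
θ=47°: P = B + 2.84·ex + -3.17·ey = (-1.5035,3.3825)
θ=90°: B = A + 4.00·(cos90°, sin90°) = (0.0000, 4.0000)
θ=90°: |BD| = 8.0623
θ=90°: circle(B,5.00) ∩ circle(D,8.00): a=1.6125, h=4.7329
θ=90°:   candidates: C₊=(3.7482,7.3093) cross=38.158; C₋=(-0.9482,-0.9093) cross=-38.158
θ=90°:   branch - wants cross < 0 → take C=(-0.9482,-0.9093) (cross=-38.158)
θ=90°: ex = (C−B)/|BC| = (-0.1896,-0.9819); ey = (0.9819,-0.1896)
θ=90°: P = B + 2.84·ex + -3.17·ey = (-3.6510,1.8127)
θ=117°: B = A + 4.00·(cos117°, sin117°) = (-1.8160, 3.5640)
θ=117°: |BD| = 9.5091
θ=117°: circle(B,5.00) ∩ circle(D,8.00): a=2.7039, h=4.2058
θ=117°:   candidates: C₊=(2.2672,6.4498) cross=39.994; C₋=(-0.8855,-1.3486) cross=-39.994
θ=117°:   branch - wants cross < 0 → take C=(-0.8855,-1.3486) (cross=-39.994)
θ=117°: ex = (C−B)/|BC| = (0.1861,-0.9825); ey = (0.9825,0.1861)
θ=117°: P = B + 2.84·ex + -3.17·ey = (-4.4021,0.1837)
θ=179°: B = A + 4.00·(cos179°, sin179°) = (-3.9994, 0.0698)
θ=179°: |BD| = 10.9996
θ=179°: circle(B,5.00) ∩ circle(D,8.00): a=3.7270, h=3.3331
θ=179°:   candidates: C₊=(-0.2513,3.3792) cross=36.662; C₋=(-0.2936,-3.2868) cross=-36.662
θ=179°:   branch - wants cross < 0 → take C=(-0.2936,-3.2868) (cross=-36.662)
θ=179°: ex = (C−B)/|BC| = (0.7412,-0.6713); ey = (0.6713,0.7412)
θ=179°: P = B + 2.84·ex + -3.17·ey = (-4.0226,-4.1862)

θ=47°: -1.50 3.38
θ=90°: -3.65 1.81
θ=117°: -4.40 0.18
θ=179°: -4.02 -4.19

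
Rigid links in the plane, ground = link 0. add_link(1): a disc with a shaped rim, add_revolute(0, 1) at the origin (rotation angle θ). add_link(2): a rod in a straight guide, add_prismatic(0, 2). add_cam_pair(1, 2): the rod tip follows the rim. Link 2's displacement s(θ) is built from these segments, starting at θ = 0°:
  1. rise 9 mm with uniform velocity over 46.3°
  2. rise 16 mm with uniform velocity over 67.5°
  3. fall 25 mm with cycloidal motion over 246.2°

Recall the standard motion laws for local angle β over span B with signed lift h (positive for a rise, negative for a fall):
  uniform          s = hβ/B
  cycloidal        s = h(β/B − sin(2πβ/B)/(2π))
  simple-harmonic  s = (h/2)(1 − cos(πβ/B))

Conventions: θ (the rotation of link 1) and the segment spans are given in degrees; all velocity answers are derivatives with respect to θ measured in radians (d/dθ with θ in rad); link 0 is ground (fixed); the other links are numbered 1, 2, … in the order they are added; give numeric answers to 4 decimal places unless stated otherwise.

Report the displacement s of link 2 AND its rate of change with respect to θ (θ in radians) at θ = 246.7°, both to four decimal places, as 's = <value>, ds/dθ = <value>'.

segment 1 (0° to 46.3°, uniform, h = 9) is passed completely: s = 0.0000 + (9) = 9.0000
segment 2 (46.3° to 113.8°, uniform, h = 16) is passed completely: s = 9.0000 + (16) = 25.0000
θ = 246.7° falls in segment 3 (113.8° to 360°, cycloidal, h = -25): β = 246.7 − 113.8 = 132.9°, B = 246.2°; Δs = -25·(0.5398 − sin(2π·0.5398)/(2π)) = -14.4799; s = 25.0000 − 14.4799 = 10.5201
velocity in seg [113.8°–360°] (cycloidal), θ in radians: β = 132.9° = 2.3195 rad, B = 246.2° = 4.2970 rad; ds/dθ = (h/B)(1 − cos(2πβ/B)) = ((-25)/4.2970)(1 − cos(2π·0.5398)) = -11.455008 mm/rad

s = 10.5201, ds/dθ = -11.4550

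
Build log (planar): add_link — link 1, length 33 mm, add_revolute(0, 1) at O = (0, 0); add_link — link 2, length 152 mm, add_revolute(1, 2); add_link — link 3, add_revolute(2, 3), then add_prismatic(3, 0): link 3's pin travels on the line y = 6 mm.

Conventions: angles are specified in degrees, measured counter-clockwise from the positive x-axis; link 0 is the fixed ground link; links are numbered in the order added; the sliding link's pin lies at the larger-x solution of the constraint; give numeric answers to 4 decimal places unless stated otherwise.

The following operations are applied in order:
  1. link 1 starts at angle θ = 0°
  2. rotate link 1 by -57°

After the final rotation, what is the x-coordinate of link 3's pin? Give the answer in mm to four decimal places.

geometry: r = 33 mm, L = 152 mm, e = 6 mm; θ starts at 0°
rotate link 1 by -57°: θ ← 0° -57° = -57°
crank pin P = (r cos θ, r sin θ) = (17.973088, -27.676129)
h = r sin θ − e = -27.676129 − 6 = -33.676129
x = r cos θ + √(L² − h²) = 17.973088 + 148.222530 = 166.195618

166.1956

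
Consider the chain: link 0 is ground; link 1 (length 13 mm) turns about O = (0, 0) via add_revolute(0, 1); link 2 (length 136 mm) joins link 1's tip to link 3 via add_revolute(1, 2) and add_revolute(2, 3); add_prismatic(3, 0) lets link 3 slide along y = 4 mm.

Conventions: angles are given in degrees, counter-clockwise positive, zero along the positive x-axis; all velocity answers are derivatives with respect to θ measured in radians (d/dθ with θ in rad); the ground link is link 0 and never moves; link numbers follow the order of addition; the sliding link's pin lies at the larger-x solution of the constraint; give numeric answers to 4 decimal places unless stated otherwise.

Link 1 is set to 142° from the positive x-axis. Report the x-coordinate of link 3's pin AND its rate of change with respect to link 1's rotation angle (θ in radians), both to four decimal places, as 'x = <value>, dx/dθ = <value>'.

geometry: r = 13 mm, L = 136 mm, e = 4 mm
crank pin P = (r cos θ, r sin θ) = (-10.244140, 8.003599)
h = r sin θ − e = 8.003599 − 4 = 4.003599
x = r cos θ + √(L² − h²) = -10.244140 + 135.941058 = 125.696918
dx/dθ = −r sin θ − h·r cos θ/√(L² − h²) (θ in radians; h = 4.003599) = -7.701899

x = 125.6969, dx/dθ = -7.7019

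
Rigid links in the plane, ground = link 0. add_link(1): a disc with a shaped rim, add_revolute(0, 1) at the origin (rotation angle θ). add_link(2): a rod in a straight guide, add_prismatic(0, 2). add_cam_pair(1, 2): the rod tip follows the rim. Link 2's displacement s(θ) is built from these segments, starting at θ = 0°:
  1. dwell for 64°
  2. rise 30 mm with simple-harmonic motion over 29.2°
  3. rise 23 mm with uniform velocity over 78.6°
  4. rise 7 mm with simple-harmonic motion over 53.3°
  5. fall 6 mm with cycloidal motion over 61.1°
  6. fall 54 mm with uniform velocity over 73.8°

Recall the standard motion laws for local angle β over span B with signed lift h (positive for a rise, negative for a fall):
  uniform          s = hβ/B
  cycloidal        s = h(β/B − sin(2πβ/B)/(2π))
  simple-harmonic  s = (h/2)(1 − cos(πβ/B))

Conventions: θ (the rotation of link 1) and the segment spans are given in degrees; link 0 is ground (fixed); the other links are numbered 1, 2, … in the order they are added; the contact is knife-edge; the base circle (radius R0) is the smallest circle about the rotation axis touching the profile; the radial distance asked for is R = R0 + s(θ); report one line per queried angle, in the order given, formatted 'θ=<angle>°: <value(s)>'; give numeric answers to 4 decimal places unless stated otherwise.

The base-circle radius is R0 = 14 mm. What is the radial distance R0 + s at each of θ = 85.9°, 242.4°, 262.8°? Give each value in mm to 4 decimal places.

segment 1 (0° to 64°, dwell): s unchanged at 0.0000
θ = 85.9° falls in segment 2 (64° to 93.2°, simple-harmonic, h = 30): β = 85.9 − 64 = 21.9°, B = 29.2°; Δs = 30/2·(1 − cos(π·0.7500)) = 25.6066; s = 0.0000 + 25.6066 = 25.6066
segment 2 (64° to 93.2°, simple-harmonic, h = 30) is passed completely: s = 0.0000 + (30) = 30.0000
segment 3 (93.2° to 171.8°, uniform, h = 23) is passed completely: s = 30.0000 + (23) = 53.0000
segment 4 (171.8° to 225.1°, simple-harmonic, h = 7) is passed completely: s = 53.0000 + (7) = 60.0000
θ = 242.4° falls in segment 5 (225.1° to 286.2°, cycloidal, h = -6): β = 242.4 − 225.1 = 17.3°, B = 61.1°; Δs = -6·(0.2831 − sin(2π·0.2831)/(2π)) = -0.7646; s = 60.0000 − 0.7646 = 59.2354
θ = 262.8° falls in segment 5 (225.1° to 286.2°, cycloidal, h = -6): β = 262.8 − 225.1 = 37.7°, B = 61.1°; Δs = -6·(0.6170 − sin(2π·0.6170)/(2π)) = -4.3427; s = 60.0000 − 4.3427 = 55.6573
θ=85.9°: R = R0 + s = 14 + 25.6066 = 39.6066
θ=242.4°: R = R0 + s = 14 + 59.2354 = 73.2354
θ=262.8°: R = R0 + s = 14 + 55.6573 = 69.6573

θ=85.9°: 39.6066
θ=242.4°: 73.2354
θ=262.8°: 69.6573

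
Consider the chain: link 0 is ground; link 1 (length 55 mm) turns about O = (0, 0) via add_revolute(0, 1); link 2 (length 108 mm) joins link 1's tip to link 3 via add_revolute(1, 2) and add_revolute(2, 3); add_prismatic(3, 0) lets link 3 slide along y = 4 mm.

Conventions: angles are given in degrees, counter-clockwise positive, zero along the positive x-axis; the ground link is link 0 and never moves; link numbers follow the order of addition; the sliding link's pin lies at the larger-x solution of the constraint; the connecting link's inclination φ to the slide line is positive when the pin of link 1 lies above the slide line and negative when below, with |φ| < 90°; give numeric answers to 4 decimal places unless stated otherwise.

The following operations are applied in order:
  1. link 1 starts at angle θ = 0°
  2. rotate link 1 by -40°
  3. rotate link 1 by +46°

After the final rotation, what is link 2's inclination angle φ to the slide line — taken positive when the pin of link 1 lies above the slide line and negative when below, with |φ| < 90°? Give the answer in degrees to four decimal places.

geometry: r = 55 mm, L = 108 mm, e = 4 mm; θ starts at 0°
rotate link 1 by -40°: θ ← 0° -40° = -40°
rotate link 1 by +46°: θ ← -40° +46° = 6°
h = r sin θ − e = 5.749065 − 4 = 1.749065
sin φ = h / L = 1.749065 / 108 = 0.01619505
φ = arcsin(0.01619505) = 0.927949°

0.9279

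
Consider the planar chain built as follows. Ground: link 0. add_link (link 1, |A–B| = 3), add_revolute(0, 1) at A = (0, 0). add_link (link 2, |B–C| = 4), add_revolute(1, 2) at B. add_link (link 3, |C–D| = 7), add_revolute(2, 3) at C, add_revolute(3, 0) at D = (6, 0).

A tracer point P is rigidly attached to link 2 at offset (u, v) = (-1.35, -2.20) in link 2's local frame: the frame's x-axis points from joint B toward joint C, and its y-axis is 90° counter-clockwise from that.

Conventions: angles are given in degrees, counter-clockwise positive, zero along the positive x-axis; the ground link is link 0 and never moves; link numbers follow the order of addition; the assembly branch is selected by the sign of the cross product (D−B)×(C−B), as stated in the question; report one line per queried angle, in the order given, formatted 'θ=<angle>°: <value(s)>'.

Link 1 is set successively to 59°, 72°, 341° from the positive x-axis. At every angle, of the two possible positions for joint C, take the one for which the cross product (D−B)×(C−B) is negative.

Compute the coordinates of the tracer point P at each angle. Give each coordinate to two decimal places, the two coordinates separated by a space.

A=(0,0), D=(6.00,0)
θ=59°: B = A + 3.00·(cos59°, sin59°) = (1.5451, 2.5715)
θ=59°: |BD| = 5.1438
θ=59°: circle(B,4.00) ∩ circle(D,7.00): a=-0.6359, h=3.9491
θ=59°:   candidates: C₊=(2.9687,6.3096) cross=20.314; C₋=(-0.9798,-0.5309) cross=-20.314
θ=59°:   branch - wants cross < 0 → take C=(-0.9798,-0.5309) (cross=-20.314)
θ=59°: ex = (C−B)/|BC| = (-0.6312,-0.7756); ey = (0.7756,-0.6312)
θ=59°: P = B + -1.35·ex + -2.20·ey = (0.6910,5.0073)
θ=72°: B = A + 3.00·(cos72°, sin72°) = (0.9271, 2.8532)
θ=72°: |BD| = 5.8203
θ=72°: circle(B,4.00) ∩ circle(D,7.00): a=0.0752, h=3.9993
θ=72°:   candidates: C₊=(2.9531,6.3021) cross=23.277; C₋=(-0.9679,-0.6695) cross=-23.277
θ=72°:   branch - wants cross < 0 → take C=(-0.9679,-0.6695) (cross=-23.277)
θ=72°: ex = (C−B)/|BC| = (-0.4737,-0.8807); ey = (0.8807,-0.4737)
θ=72°: P = B + -1.35·ex + -2.20·ey = (-0.3709,5.0843)
θ=341°: B = A + 3.00·(cos341°, sin341°) = (2.8366, -0.9767)
θ=341°: |BD| = 3.3108
θ=341°: circle(B,4.00) ∩ circle(D,7.00): a=-3.3283, h=2.2186
θ=341°:   candidates: C₊=(-0.9981,0.1613) cross=7.345; C₋=(0.3109,-4.0785) cross=-7.345
θ=341°:   branch - wants cross < 0 → take C=(0.3109,-4.0785) (cross=-7.345)
θ=341°: ex = (C−B)/|BC| = (-0.6314,-0.7754); ey = (0.7754,-0.6314)
θ=341°: P = B + -1.35·ex + -2.20·ey = (1.9830,1.4593)

θ=59°: 0.69 5.01
θ=72°: -0.37 5.08
θ=341°: 1.98 1.46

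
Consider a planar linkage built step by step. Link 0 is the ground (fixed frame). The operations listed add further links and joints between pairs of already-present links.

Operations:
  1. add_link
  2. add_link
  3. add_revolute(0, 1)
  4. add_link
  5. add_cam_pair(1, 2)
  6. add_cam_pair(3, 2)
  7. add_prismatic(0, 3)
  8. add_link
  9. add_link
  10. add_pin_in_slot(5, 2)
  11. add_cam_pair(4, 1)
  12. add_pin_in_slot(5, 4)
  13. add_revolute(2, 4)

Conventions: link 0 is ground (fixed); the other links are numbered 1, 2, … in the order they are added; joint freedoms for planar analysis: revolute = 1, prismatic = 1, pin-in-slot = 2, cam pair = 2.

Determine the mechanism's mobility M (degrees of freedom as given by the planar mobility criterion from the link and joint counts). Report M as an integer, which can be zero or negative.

(L,J1,J2)=(1,0,0); link0 fixed
link1: (2,0,0)
link2: (3,0,0)
R 0-1 [J1]: (3,1,0)
link3: (4,1,0)
C 1-2 [J2]: (4,1,1)
C 3-2 [J2]: (4,1,2)
P 0-3 [J1]: (4,2,2)
link4: (5,2,2)
link5: (6,2,2)
PS 5-2 [J2]: (6,2,3)
C 4-1 [J2]: (6,2,4)
PS 5-4 [J2]: (6,2,5)
R 2-4 [J1]: (6,3,5)
Grübler: 3·5 − 2·3 − 5 = 4

M = 4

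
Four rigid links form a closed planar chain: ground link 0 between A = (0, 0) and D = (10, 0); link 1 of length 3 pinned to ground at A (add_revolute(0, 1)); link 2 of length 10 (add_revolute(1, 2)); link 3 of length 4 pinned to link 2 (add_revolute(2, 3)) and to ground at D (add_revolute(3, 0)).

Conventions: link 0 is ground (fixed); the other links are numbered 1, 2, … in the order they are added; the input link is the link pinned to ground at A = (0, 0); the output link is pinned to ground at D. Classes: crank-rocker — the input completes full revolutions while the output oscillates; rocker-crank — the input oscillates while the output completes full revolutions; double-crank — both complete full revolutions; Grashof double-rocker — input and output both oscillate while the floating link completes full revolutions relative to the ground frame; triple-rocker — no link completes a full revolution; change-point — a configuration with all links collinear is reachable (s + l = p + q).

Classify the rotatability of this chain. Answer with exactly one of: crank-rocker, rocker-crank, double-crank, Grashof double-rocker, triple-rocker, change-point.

lengths: ground=10, input=3, coupler=10, output=4
sorted: s=3 (shortest), l=10 (longest), p+q=14
s + l = 13 vs p + q = 14
s + l < p + q (Grashof) with shortest = input link → crank-rocker

crank-rocker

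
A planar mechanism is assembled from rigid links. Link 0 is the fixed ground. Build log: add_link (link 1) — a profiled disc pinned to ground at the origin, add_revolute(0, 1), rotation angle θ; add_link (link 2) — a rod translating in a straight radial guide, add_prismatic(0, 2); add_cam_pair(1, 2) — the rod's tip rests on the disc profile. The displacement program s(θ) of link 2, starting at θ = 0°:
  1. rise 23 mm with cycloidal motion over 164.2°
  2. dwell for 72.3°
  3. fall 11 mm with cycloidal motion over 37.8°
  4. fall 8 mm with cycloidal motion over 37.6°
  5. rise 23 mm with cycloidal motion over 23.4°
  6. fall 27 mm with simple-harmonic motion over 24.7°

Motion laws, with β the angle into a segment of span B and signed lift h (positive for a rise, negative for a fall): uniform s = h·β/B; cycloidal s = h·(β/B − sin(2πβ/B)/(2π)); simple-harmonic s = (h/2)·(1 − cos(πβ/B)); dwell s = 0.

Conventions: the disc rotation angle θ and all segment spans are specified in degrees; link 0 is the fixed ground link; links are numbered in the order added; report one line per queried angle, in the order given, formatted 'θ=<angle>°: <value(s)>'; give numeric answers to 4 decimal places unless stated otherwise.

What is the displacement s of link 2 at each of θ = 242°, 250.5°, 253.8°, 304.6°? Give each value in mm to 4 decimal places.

seg 1 [0°–164.2°] cycloidal, h=23: full span → s += 23 → s = 23.0000
seg 2 [164.2°–236.5°] dwell: s stays 23.0000
seg 3 [236.5°–274.3°] cycloidal, h=-11: θ=242° here. β=5.5, B=37.8. -11·(0.1455 − sin(2π·0.1455)/(2π)) = -0.2138 → s = 22.7862
seg 3 [236.5°–274.3°] cycloidal, h=-11: θ=250.5° here. β=14, B=37.8. -11·(0.3704 − sin(2π·0.3704)/(2π)) = -2.8007 → s = 20.1993
seg 3 [236.5°–274.3°] cycloidal, h=-11: θ=253.8° here. β=17.3, B=37.8. -11·(0.4577 − sin(2π·0.4577)/(2π)) = -4.5743 → s = 18.4257
seg 3 [236.5°–274.3°] cycloidal, h=-11: full span → s += -11 → s = 12.0000
seg 4 [274.3°–311.9°] cycloidal, h=-8: θ=304.6° here. β=30.3, B=37.6. -8·(0.8059 − sin(2π·0.8059)/(2π)) = -7.6425 → s = 4.3575

θ=242°: 22.7862
θ=250.5°: 20.1993
θ=253.8°: 18.4257
θ=304.6°: 4.3575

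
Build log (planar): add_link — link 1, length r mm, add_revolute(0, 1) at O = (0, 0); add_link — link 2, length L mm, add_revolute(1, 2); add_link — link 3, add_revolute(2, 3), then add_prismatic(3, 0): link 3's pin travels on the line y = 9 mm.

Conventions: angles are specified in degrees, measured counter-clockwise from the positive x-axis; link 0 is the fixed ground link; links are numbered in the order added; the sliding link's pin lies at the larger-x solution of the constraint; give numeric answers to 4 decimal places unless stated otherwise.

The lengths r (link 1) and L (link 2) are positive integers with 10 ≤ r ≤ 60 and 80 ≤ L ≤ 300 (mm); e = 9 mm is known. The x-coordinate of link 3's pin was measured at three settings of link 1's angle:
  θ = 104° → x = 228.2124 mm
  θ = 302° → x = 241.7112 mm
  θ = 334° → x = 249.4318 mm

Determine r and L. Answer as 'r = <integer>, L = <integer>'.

constraint per measurement: (x − r cos θ)² + (r sin θ − e)² = L²
subtracting the θ₁ and θ₂ equations cancels the r² and L² terms:
r = (x₁² − x₂²) / (2[(x₁cos θ₁ + e sin θ₁) − (x₂cos θ₂ + e sin θ₂)]) = 19.0000 → r = 19
L² = (x₁ − r cos θ₁)² + (r sin θ₁ − e)² = 54289.0223 → L = 233.0000 → L = 233
check at θ₃=334°: x = 249.4318 (printed 249.4318) ✓

r = 19, L = 233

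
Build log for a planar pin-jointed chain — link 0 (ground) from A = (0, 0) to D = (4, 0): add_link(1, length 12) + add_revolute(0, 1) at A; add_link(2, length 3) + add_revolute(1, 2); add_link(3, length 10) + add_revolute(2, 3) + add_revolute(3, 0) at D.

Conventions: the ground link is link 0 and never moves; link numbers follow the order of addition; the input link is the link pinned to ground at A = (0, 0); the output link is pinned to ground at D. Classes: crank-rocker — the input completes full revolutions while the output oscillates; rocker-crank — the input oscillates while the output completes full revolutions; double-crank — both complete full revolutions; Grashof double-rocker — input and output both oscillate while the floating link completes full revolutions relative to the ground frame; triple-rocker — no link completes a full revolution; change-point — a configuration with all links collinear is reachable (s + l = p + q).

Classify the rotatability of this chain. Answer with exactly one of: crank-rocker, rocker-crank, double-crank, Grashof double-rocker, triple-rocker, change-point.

lengths: ground=4, input=12, coupler=3, output=10
sorted: s=3 (shortest), l=12 (longest), p+q=14
s + l = 15 vs p + q = 14
s + l > p + q → non-Grashof → no link fully rotates → triple-rocker

triple-rocker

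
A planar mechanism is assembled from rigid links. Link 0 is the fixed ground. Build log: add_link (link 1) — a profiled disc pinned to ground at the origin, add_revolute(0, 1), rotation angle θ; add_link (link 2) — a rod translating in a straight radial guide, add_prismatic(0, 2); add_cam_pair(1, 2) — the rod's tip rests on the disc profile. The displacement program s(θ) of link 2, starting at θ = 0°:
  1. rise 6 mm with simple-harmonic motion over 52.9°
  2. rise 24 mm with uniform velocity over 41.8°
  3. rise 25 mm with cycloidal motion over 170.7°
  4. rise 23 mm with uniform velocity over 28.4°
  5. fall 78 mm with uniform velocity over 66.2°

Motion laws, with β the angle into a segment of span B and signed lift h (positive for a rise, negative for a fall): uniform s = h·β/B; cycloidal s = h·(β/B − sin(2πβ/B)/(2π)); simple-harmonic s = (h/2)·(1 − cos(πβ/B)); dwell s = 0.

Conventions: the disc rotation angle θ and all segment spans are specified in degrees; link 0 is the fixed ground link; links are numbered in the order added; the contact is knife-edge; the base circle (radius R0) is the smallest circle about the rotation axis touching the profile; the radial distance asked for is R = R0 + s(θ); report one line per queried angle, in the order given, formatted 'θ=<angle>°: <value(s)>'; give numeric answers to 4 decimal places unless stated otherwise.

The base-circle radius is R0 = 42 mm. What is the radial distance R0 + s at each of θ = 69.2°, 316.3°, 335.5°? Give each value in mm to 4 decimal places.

seg 1 [0°–52.9°] simple-harmonic, h=6: full span → s += 6 → s = 6.0000
seg 2 [52.9°–94.7°] uniform, h=24: θ=69.2° here. β=16.3, B=41.8. 24·16.3/41.8 = 9.3589 → s = 15.3589
seg 2 [52.9°–94.7°] uniform, h=24: full span → s += 24 → s = 30.0000
seg 3 [94.7°–265.4°] cycloidal, h=25: full span → s += 25 → s = 55.0000
seg 4 [265.4°–293.8°] uniform, h=23: full span → s += 23 → s = 78.0000
seg 5 [293.8°–360°] uniform, h=-78: θ=316.3° here. β=22.5, B=66.2. -78·22.5/66.2 = -26.5106 → s = 51.4894
seg 5 [293.8°–360°] uniform, h=-78: θ=335.5° here. β=41.7, B=66.2. -78·41.7/66.2 = -49.1329 → s = 28.8671
θ=69.2°: R = R0 + s = 42 + 15.3589 = 57.3589
θ=316.3°: R = R0 + s = 42 + 51.4894 = 93.4894
θ=335.5°: R = R0 + s = 42 + 28.8671 = 70.8671

θ=69.2°: 57.3589
θ=316.3°: 93.4894
θ=335.5°: 70.8671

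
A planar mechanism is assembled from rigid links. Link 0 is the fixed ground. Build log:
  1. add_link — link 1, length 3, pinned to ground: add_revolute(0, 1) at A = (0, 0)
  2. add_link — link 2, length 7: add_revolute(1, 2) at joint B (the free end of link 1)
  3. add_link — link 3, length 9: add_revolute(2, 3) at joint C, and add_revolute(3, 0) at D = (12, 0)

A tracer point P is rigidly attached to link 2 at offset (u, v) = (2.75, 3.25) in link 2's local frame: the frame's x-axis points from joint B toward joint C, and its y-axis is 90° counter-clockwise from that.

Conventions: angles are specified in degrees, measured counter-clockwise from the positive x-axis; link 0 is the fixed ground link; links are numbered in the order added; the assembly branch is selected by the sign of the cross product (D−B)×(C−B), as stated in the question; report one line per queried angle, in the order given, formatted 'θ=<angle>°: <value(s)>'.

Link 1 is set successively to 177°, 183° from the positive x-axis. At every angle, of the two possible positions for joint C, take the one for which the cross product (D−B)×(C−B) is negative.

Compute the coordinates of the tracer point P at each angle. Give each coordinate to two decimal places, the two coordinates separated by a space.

A=(0,0), D=(12.00,0)
θ=177°: B = A + 3.00·(cos177°, sin177°) = (-2.9959, 0.1570)
θ=177°: |BD| = 14.9967
θ=177°: circle(B,7.00) ∩ circle(D,9.00): a=6.4315, h=2.7634
θ=177°:   candidates: C₊=(3.4641,2.8529) cross=41.442; C₋=(3.4063,-2.6736) cross=-41.442
θ=177°:   branch - wants cross < 0 → take C=(3.4063,-2.6736) (cross=-41.442)
θ=177°: ex = (C−B)/|BC| = (0.9146,-0.4044); ey = (0.4044,0.9146)
θ=177°: P = B + 2.75·ex + 3.25·ey = (0.8334,2.0174)
θ=183°: B = A + 3.00·(cos183°, sin183°) = (-2.9959, -0.1570)
θ=183°: |BD| = 14.9967
θ=183°: circle(B,7.00) ∩ circle(D,9.00): a=6.4315, h=2.7634
θ=183°:   candidates: C₊=(3.4063,2.6736) cross=41.442; C₋=(3.4641,-2.8529) cross=-41.442
θ=183°:   branch - wants cross < 0 → take C=(3.4641,-2.8529) (cross=-41.442)
θ=183°: ex = (C−B)/|BC| = (0.9229,-0.3851); ey = (0.3851,0.9229)
θ=183°: P = B + 2.75·ex + 3.25·ey = (0.7937,1.7832)

θ=177°: 0.83 2.02
θ=183°: 0.79 1.78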